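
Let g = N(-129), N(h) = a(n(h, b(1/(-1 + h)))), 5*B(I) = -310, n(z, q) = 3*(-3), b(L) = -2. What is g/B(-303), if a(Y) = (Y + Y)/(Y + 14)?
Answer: 9/155 ≈ 0.058065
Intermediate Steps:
n(z, q) = -9
B(I) = -62 (B(I) = (1/5)*(-310) = -62)
a(Y) = 2*Y/(14 + Y) (a(Y) = (2*Y)/(14 + Y) = 2*Y/(14 + Y))
N(h) = -18/5 (N(h) = 2*(-9)/(14 - 9) = 2*(-9)/5 = 2*(-9)*(1/5) = -18/5)
g = -18/5 ≈ -3.6000
g/B(-303) = -18/5/(-62) = -18/5*(-1/62) = 9/155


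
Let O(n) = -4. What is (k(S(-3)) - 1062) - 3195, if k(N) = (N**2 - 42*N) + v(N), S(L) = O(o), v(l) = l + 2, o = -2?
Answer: -4075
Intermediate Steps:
v(l) = 2 + l
S(L) = -4
k(N) = 2 + N**2 - 41*N (k(N) = (N**2 - 42*N) + (2 + N) = 2 + N**2 - 41*N)
(k(S(-3)) - 1062) - 3195 = ((2 + (-4)**2 - 41*(-4)) - 1062) - 3195 = ((2 + 16 + 164) - 1062) - 3195 = (182 - 1062) - 3195 = -880 - 3195 = -4075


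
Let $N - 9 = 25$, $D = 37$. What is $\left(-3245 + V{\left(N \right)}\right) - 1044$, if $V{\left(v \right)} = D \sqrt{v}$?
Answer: $-4289 + 37 \sqrt{34} \approx -4073.3$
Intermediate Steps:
$N = 34$ ($N = 9 + 25 = 34$)
$V{\left(v \right)} = 37 \sqrt{v}$
$\left(-3245 + V{\left(N \right)}\right) - 1044 = \left(-3245 + 37 \sqrt{34}\right) - 1044 = -4289 + 37 \sqrt{34}$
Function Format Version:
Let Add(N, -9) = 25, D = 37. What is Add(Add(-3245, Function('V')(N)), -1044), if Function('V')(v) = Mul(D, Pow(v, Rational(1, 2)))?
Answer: Add(-4289, Mul(37, Pow(34, Rational(1, 2)))) ≈ -4073.3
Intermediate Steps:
N = 34 (N = Add(9, 25) = 34)
Function('V')(v) = Mul(37, Pow(v, Rational(1, 2)))
Add(Add(-3245, Function('V')(N)), -1044) = Add(Add(-3245, Mul(37, Pow(34, Rational(1, 2)))), -1044) = Add(-4289, Mul(37, Pow(34, Rational(1, 2))))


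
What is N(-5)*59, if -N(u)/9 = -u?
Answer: -2655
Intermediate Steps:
N(u) = 9*u (N(u) = -(-9)*u = 9*u)
N(-5)*59 = (9*(-5))*59 = -45*59 = -2655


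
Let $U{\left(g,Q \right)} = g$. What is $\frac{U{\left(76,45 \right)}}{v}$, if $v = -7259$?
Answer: $- \frac{76}{7259} \approx -0.01047$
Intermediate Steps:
$\frac{U{\left(76,45 \right)}}{v} = \frac{76}{-7259} = 76 \left(- \frac{1}{7259}\right) = - \frac{76}{7259}$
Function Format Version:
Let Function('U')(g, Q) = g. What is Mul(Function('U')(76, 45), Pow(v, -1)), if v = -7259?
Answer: Rational(-76, 7259) ≈ -0.010470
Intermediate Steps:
Mul(Function('U')(76, 45), Pow(v, -1)) = Mul(76, Pow(-7259, -1)) = Mul(76, Rational(-1, 7259)) = Rational(-76, 7259)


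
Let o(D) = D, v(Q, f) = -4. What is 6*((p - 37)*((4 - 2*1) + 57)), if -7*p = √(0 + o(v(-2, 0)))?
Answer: -13098 - 708*I/7 ≈ -13098.0 - 101.14*I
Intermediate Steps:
p = -2*I/7 (p = -√(0 - 4)/7 = -2*I/7 ≈ -0.28571*I)
6*((p - 37)*((4 - 2*1) + 57)) = 6*((-2*I/7 - 37)*((4 - 2*1) + 57)) = 6*((-37 - 2*I/7)*((4 - 2) + 57)) = 6*((-37 - 2*I/7)*(2 + 57)) = 6*((-37 - 2*I/7)*59) = 6*(-2183 - 118*I/7) = -13098 - 708*I/7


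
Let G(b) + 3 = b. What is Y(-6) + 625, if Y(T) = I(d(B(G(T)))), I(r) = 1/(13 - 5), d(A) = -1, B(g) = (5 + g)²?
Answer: 5001/8 ≈ 625.13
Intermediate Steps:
G(b) = -3 + b
I(r) = ⅛ (I(r) = 1/8 = ⅛)
Y(T) = ⅛
Y(-6) + 625 = ⅛ + 625 = 5001/8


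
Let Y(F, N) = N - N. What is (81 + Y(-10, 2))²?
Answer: 6561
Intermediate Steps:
Y(F, N) = 0
(81 + Y(-10, 2))² = (81 + 0)² = 81² = 6561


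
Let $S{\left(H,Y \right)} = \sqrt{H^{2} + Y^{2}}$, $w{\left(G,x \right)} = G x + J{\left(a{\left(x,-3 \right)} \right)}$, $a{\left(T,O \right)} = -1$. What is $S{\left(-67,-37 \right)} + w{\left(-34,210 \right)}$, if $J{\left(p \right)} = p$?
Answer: $-7141 + \sqrt{5858} \approx -7064.5$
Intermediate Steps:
$w{\left(G,x \right)} = -1 + G x$ ($w{\left(G,x \right)} = G x - 1 = -1 + G x$)
$S{\left(-67,-37 \right)} + w{\left(-34,210 \right)} = \sqrt{\left(-67\right)^{2} + \left(-37\right)^{2}} - 7141 = \sqrt{4489 + 1369} - 7141 = \sqrt{5858} - 7141 = -7141 + \sqrt{5858}$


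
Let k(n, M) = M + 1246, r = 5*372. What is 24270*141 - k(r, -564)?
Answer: 3421388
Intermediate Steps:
r = 1860
k(n, M) = 1246 + M
24270*141 - k(r, -564) = 24270*141 - (1246 - 564) = 3422070 - 1*682 = 3422070 - 682 = 3421388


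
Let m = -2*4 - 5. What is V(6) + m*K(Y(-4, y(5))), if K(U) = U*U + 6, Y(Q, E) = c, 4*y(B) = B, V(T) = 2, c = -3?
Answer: -193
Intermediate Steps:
y(B) = B/4
Y(Q, E) = -3
K(U) = 6 + U² (K(U) = U² + 6 = 6 + U²)
m = -13 (m = -8 - 5 = -13)
V(6) + m*K(Y(-4, y(5))) = 2 - 13*(6 + (-3)²) = 2 - 13*(6 + 9) = 2 - 13*15 = 2 - 195 = -193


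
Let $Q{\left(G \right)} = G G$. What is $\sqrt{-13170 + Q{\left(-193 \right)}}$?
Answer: $11 \sqrt{199} \approx 155.17$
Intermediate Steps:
$Q{\left(G \right)} = G^{2}$
$\sqrt{-13170 + Q{\left(-193 \right)}} = \sqrt{-13170 + \left(-193\right)^{2}} = \sqrt{-13170 + 37249} = \sqrt{24079} = 11 \sqrt{199}$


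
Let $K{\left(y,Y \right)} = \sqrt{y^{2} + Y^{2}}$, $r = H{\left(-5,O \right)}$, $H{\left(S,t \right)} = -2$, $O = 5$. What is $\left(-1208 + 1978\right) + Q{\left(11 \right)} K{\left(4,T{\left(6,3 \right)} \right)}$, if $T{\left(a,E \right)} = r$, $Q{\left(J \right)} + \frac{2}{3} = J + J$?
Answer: $770 + \frac{128 \sqrt{5}}{3} \approx 865.41$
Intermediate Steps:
$r = -2$
$Q{\left(J \right)} = - \frac{2}{3} + 2 J$ ($Q{\left(J \right)} = - \frac{2}{3} + \left(J + J\right) = - \frac{2}{3} + 2 J$)
$T{\left(a,E \right)} = -2$
$K{\left(y,Y \right)} = \sqrt{Y^{2} + y^{2}}$
$\left(-1208 + 1978\right) + Q{\left(11 \right)} K{\left(4,T{\left(6,3 \right)} \right)} = \left(-1208 + 1978\right) + \left(- \frac{2}{3} + 2 \cdot 11\right) \sqrt{\left(-2\right)^{2} + 4^{2}} = 770 + \left(- \frac{2}{3} + 22\right) \sqrt{4 + 16} = 770 + \frac{64 \sqrt{20}}{3} = 770 + \frac{64 \cdot 2 \sqrt{5}}{3} = 770 + \frac{128 \sqrt{5}}{3}$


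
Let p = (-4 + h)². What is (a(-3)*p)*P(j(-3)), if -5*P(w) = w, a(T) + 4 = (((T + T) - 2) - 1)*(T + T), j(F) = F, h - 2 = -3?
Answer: 750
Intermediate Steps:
h = -1 (h = 2 - 3 = -1)
a(T) = -4 + 2*T*(-3 + 2*T) (a(T) = -4 + (((T + T) - 2) - 1)*(T + T) = -4 + ((2*T - 2) - 1)*(2*T) = -4 + ((-2 + 2*T) - 1)*(2*T) = -4 + (-3 + 2*T)*(2*T) = -4 + 2*T*(-3 + 2*T))
P(w) = -w/5
p = 25 (p = (-4 - 1)² = (-5)² = 25)
(a(-3)*p)*P(j(-3)) = ((-4 - 6*(-3) + 4*(-3)²)*25)*(-⅕*(-3)) = ((-4 + 18 + 4*9)*25)*(⅗) = ((-4 + 18 + 36)*25)*(⅗) = (50*25)*(⅗) = 1250*(⅗) = 750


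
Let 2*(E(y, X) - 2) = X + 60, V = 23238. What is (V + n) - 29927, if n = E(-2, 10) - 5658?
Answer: -12310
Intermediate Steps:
E(y, X) = 32 + X/2 (E(y, X) = 2 + (X + 60)/2 = 2 + (60 + X)/2 = 2 + (30 + X/2) = 32 + X/2)
n = -5621 (n = (32 + (1/2)*10) - 5658 = (32 + 5) - 5658 = 37 - 5658 = -5621)
(V + n) - 29927 = (23238 - 5621) - 29927 = 17617 - 29927 = -12310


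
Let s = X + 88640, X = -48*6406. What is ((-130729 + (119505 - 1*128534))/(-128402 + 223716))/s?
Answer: 69879/10429639136 ≈ 6.7000e-6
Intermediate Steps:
X = -307488
s = -218848 (s = -307488 + 88640 = -218848)
((-130729 + (119505 - 1*128534))/(-128402 + 223716))/s = ((-130729 + (119505 - 1*128534))/(-128402 + 223716))/(-218848) = ((-130729 + (119505 - 128534))/95314)*(-1/218848) = ((-130729 - 9029)*(1/95314))*(-1/218848) = -139758*1/95314*(-1/218848) = -69879/47657*(-1/218848) = 69879/10429639136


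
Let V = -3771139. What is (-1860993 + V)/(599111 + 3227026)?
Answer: -5632132/3826137 ≈ -1.4720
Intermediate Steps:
(-1860993 + V)/(599111 + 3227026) = (-1860993 - 3771139)/(599111 + 3227026) = -5632132/3826137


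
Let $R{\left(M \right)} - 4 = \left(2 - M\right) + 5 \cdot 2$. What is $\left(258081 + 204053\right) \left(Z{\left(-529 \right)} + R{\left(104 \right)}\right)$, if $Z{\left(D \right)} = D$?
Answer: $-285136678$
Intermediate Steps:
$R{\left(M \right)} = 16 - M$ ($R{\left(M \right)} = 4 + \left(\left(2 - M\right) + 5 \cdot 2\right) = 4 + \left(\left(2 - M\right) + 10\right) = 4 - \left(-12 + M\right) = 16 - M$)
$\left(258081 + 204053\right) \left(Z{\left(-529 \right)} + R{\left(104 \right)}\right) = \left(258081 + 204053\right) \left(-529 + \left(16 - 104\right)\right) = 462134 \left(-529 + \left(16 - 104\right)\right) = 462134 \left(-529 - 88\right) = 462134 \left(-617\right) = -285136678$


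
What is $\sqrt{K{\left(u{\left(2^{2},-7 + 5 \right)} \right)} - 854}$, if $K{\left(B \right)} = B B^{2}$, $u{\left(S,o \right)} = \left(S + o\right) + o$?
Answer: $i \sqrt{854} \approx 29.223 i$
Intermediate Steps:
$u{\left(S,o \right)} = S + 2 o$
$K{\left(B \right)} = B^{3}$
$\sqrt{K{\left(u{\left(2^{2},-7 + 5 \right)} \right)} - 854} = \sqrt{\left(2^{2} + 2 \left(-7 + 5\right)\right)^{3} - 854} = \sqrt{\left(4 + 2 \left(-2\right)\right)^{3} - 854} = \sqrt{\left(4 - 4\right)^{3} - 854} = \sqrt{0^{3} - 854} = \sqrt{0 - 854} = \sqrt{-854} = i \sqrt{854}$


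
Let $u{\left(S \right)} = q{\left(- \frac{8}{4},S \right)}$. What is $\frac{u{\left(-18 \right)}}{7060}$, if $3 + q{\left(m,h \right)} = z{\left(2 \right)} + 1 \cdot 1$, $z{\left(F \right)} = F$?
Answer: $0$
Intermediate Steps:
$q{\left(m,h \right)} = 0$ ($q{\left(m,h \right)} = -3 + \left(2 + 1 \cdot 1\right) = -3 + \left(2 + 1\right) = -3 + 3 = 0$)
$u{\left(S \right)} = 0$
$\frac{u{\left(-18 \right)}}{7060} = \frac{0}{7060} = 0 \cdot \frac{1}{7060} = 0$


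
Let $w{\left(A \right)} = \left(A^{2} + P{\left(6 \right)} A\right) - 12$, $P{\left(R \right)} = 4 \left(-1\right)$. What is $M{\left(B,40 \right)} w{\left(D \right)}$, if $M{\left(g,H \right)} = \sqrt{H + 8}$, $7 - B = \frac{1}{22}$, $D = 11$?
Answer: $260 \sqrt{3} \approx 450.33$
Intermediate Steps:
$B = \frac{153}{22}$ ($B = 7 - \frac{1}{22} = \frac{153}{22} \approx 6.9545$)
$P{\left(R \right)} = -4$
$M{\left(g,H \right)} = \sqrt{8 + H}$
$w{\left(A \right)} = -12 + A^{2} - 4 A$ ($w{\left(A \right)} = \left(A^{2} - 4 A\right) - 12 = -12 + A^{2} - 4 A$)
$M{\left(B,40 \right)} w{\left(D \right)} = \sqrt{8 + 40} \left(-12 + 11^{2} - 44\right) = \sqrt{48} \left(-12 + 121 - 44\right) = 4 \sqrt{3} \cdot 65 = 260 \sqrt{3}$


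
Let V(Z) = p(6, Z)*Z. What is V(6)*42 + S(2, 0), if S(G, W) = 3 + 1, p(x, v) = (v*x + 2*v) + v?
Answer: 13612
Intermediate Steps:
p(x, v) = 3*v + v*x (p(x, v) = (2*v + v*x) + v = 3*v + v*x)
S(G, W) = 4
V(Z) = 9*Z² (V(Z) = (Z*(3 + 6))*Z = (Z*9)*Z = (9*Z)*Z = 9*Z²)
V(6)*42 + S(2, 0) = (9*6²)*42 + 4 = (9*36)*42 + 4 = 324*42 + 4 = 13608 + 4 = 13612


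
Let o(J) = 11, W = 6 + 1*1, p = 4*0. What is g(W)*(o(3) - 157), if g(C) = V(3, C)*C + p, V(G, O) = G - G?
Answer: 0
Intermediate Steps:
p = 0
W = 7 (W = 6 + 1 = 7)
V(G, O) = 0
g(C) = 0 (g(C) = 0*C + 0 = 0 + 0 = 0)
g(W)*(o(3) - 157) = 0*(11 - 157) = 0*(-146) = 0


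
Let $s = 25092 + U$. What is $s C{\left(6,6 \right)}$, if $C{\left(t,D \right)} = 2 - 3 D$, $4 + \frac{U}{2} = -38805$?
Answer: $840416$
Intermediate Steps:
$U = -77618$ ($U = -8 + 2 \left(-38805\right) = -8 - 77610 = -77618$)
$s = -52526$ ($s = 25092 - 77618 = -52526$)
$s C{\left(6,6 \right)} = - 52526 \left(2 - 18\right) = \left(-52526\right) \left(-16\right) = 840416$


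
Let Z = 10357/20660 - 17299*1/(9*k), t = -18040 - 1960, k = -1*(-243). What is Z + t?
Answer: -904003146581/45183420 ≈ -20007.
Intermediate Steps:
k = 243
t = -20000
Z = -334746581/45183420 (Z = 10357/20660 - 17299/(9*243) = 10357*(1/20660) - 17299/2187 = 10357/20660 - 17299*1/2187 = 10357/20660 - 17299/2187 = -334746581/45183420 ≈ -7.4086)
Z + t = -334746581/45183420 - 20000 = -904003146581/45183420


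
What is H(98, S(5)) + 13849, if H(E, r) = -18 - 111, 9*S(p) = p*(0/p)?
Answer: 13720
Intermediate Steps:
S(p) = 0 (S(p) = (p*(0/p))/9 = (p*0)/9 = (1/9)*0 = 0)
H(E, r) = -129
H(98, S(5)) + 13849 = -129 + 13849 = 13720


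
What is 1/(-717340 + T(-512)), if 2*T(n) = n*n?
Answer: -1/586268 ≈ -1.7057e-6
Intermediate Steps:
T(n) = n**2/2 (T(n) = (n*n)/2 = n**2/2)
1/(-717340 + T(-512)) = 1/(-717340 + (1/2)*(-512)**2) = 1/(-717340 + (1/2)*262144) = 1/(-717340 + 131072) = 1/(-586268) = -1/586268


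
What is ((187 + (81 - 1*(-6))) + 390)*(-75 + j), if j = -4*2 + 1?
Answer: -54448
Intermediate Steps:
j = -7 (j = -8 + 1 = -7)
((187 + (81 - 1*(-6))) + 390)*(-75 + j) = ((187 + (81 - 1*(-6))) + 390)*(-75 - 7) = ((187 + (81 + 6)) + 390)*(-82) = ((187 + 87) + 390)*(-82) = (274 + 390)*(-82) = 664*(-82) = -54448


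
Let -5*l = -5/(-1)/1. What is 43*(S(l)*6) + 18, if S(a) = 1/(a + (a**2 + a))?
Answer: -240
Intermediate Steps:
l = -1 (l = -(-5/(-1))/(5*1) = -(-5*(-1))/5 = -1 ≈ -1.0000)
S(a) = 1/(a**2 + 2*a) (S(a) = 1/(a + (a + a**2)) = 1/(a**2 + 2*a))
43*(S(l)*6) + 18 = 43*((1/((-1)*(2 - 1)))*6) + 18 = 43*(-1/1*6) + 18 = 43*(-1*1*6) + 18 = 43*(-1*6) + 18 = 43*(-6) + 18 = -258 + 18 = -240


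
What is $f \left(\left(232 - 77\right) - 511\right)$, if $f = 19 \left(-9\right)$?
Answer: $60876$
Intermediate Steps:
$f = -171$
$f \left(\left(232 - 77\right) - 511\right) = - 171 \left(\left(232 - 77\right) - 511\right) = - 171 \left(155 - 511\right) = \left(-171\right) \left(-356\right) = 60876$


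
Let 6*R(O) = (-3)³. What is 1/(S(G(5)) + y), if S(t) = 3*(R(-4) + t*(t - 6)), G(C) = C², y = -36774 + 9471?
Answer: -2/51783 ≈ -3.8623e-5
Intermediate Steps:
R(O) = -9/2 (R(O) = (⅙)*(-3)³ = (⅙)*(-27) = -9/2)
y = -27303
S(t) = -27/2 + 3*t*(-6 + t) (S(t) = 3*(-9/2 + t*(t - 6)) = 3*(-9/2 + t*(-6 + t)) = -27/2 + 3*t*(-6 + t))
1/(S(G(5)) + y) = 1/((-27/2 - 18*5² + 3*(5²)²) - 27303) = 1/((-27/2 - 18*25 + 3*25²) - 27303) = 1/((-27/2 - 450 + 3*625) - 27303) = 1/((-27/2 - 450 + 1875) - 27303) = 1/(2823/2 - 27303) = 1/(-51783/2) = -2/51783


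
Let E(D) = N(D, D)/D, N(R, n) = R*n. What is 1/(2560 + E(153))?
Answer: 1/2713 ≈ 0.00036860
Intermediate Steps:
E(D) = D (E(D) = (D*D)/D = D**2/D = D)
1/(2560 + E(153)) = 1/(2560 + 153) = 1/2713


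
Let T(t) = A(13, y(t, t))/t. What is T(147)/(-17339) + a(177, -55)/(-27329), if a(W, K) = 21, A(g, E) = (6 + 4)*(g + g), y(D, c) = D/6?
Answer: -60631033/69657057057 ≈ -0.00087042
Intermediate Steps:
y(D, c) = D/6 (y(D, c) = D*(⅙) = D/6)
A(g, E) = 20*g (A(g, E) = 10*(2*g) = 20*g)
T(t) = 260/t (T(t) = (20*13)/t = 260/t)
T(147)/(-17339) + a(177, -55)/(-27329) = (260/147)/(-17339) + 21/(-27329) = (260*(1/147))*(-1/17339) + 21*(-1/27329) = (260/147)*(-1/17339) - 21/27329 = -260/2548833 - 21/27329 = -60631033/69657057057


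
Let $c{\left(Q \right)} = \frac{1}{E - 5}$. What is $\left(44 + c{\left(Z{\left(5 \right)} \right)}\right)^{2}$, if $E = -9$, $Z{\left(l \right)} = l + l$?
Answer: $\frac{378225}{196} \approx 1929.7$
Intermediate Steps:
$Z{\left(l \right)} = 2 l$
$c{\left(Q \right)} = - \frac{1}{14}$ ($c{\left(Q \right)} = \frac{1}{-9 - 5} = \frac{1}{-14} = - \frac{1}{14}$)
$\left(44 + c{\left(Z{\left(5 \right)} \right)}\right)^{2} = \left(44 - \frac{1}{14}\right)^{2} = \left(\frac{615}{14}\right)^{2} = \frac{378225}{196}$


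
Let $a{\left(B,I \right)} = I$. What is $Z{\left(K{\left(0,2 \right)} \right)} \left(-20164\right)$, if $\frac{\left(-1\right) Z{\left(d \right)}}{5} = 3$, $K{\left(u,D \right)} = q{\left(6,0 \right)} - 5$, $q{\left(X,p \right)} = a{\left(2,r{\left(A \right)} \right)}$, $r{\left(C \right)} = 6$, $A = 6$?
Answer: $302460$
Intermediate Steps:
$q{\left(X,p \right)} = 6$
$K{\left(u,D \right)} = 1$ ($K{\left(u,D \right)} = 6 - 5 = 1$)
$Z{\left(d \right)} = -15$ ($Z{\left(d \right)} = \left(-5\right) 3 = -15$)
$Z{\left(K{\left(0,2 \right)} \right)} \left(-20164\right) = \left(-15\right) \left(-20164\right) = 302460$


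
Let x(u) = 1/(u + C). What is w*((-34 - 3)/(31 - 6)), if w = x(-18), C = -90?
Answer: 37/2700 ≈ 0.013704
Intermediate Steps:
x(u) = 1/(-90 + u) (x(u) = 1/(u - 90) = 1/(-90 + u))
w = -1/108 (w = 1/(-90 - 18) = 1/(-108) = -1/108 ≈ -0.0092593)
w*((-34 - 3)/(31 - 6)) = -(-34 - 3)/(108*(31 - 6)) = -(-37)/(108*25) = -1/108*(-37/25) = 37/2700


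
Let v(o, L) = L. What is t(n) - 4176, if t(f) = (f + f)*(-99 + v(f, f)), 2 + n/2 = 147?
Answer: 106604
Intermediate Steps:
n = 290 (n = -4 + 2*147 = -4 + 294 = 290)
t(f) = 2*f*(-99 + f) (t(f) = (f + f)*(-99 + f) = (2*f)*(-99 + f) = 2*f*(-99 + f))
t(n) - 4176 = 2*290*(-99 + 290) - 4176 = 2*290*191 - 4176 = 110780 - 4176 = 106604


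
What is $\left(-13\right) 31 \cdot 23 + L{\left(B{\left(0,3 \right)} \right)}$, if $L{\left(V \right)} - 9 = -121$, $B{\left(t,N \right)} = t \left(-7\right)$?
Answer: $-9381$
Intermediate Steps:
$B{\left(t,N \right)} = - 7 t$
$L{\left(V \right)} = -112$ ($L{\left(V \right)} = 9 - 121 = -112$)
$\left(-13\right) 31 \cdot 23 + L{\left(B{\left(0,3 \right)} \right)} = \left(-13\right) 31 \cdot 23 - 112 = \left(-403\right) 23 - 112 = -9269 - 112 = -9381$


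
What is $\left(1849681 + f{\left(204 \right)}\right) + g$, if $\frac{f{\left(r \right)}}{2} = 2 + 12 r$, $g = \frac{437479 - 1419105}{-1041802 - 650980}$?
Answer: $\frac{1569701157984}{846391} \approx 1.8546 \cdot 10^{6}$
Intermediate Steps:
$g = \frac{490813}{846391}$ ($g = - \frac{981626}{-1692782} = \left(-981626\right) \left(- \frac{1}{1692782}\right) = \frac{490813}{846391} \approx 0.57989$)
$f{\left(r \right)} = 4 + 24 r$ ($f{\left(r \right)} = 2 \left(2 + 12 r\right) = 4 + 24 r$)
$\left(1849681 + f{\left(204 \right)}\right) + g = \left(1849681 + \left(4 + 24 \cdot 204\right)\right) + \frac{490813}{846391} = \left(1849681 + \left(4 + 4896\right)\right) + \frac{490813}{846391} = \left(1849681 + 4900\right) + \frac{490813}{846391} = 1854581 + \frac{490813}{846391} = \frac{1569701157984}{846391}$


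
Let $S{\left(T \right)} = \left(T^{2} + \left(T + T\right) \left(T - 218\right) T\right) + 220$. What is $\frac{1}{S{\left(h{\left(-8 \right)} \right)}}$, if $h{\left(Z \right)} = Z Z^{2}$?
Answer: $- \frac{1}{382467876} \approx -2.6146 \cdot 10^{-9}$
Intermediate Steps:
$h{\left(Z \right)} = Z^{3}$
$S{\left(T \right)} = 220 + T^{2} + 2 T^{2} \left(-218 + T\right)$ ($S{\left(T \right)} = \left(T^{2} + 2 T \left(-218 + T\right) T\right) + 220 = \left(T^{2} + 2 T^{2} \left(-218 + T\right)\right) + 220 = 220 + T^{2} + 2 T^{2} \left(-218 + T\right)$)
$\frac{1}{S{\left(h{\left(-8 \right)} \right)}} = \frac{1}{220 - 435 \left(\left(-8\right)^{3}\right)^{2} + 2 \left(\left(-8\right)^{3}\right)^{3}} = \frac{1}{220 - 435 \left(-512\right)^{2} + 2 \left(-512\right)^{3}} = \frac{1}{220 - 114032640 + 2 \left(-134217728\right)} = \frac{1}{220 - 114032640 - 268435456} = \frac{1}{-382467876} = - \frac{1}{382467876}$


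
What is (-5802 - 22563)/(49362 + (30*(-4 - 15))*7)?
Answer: -9455/15124 ≈ -0.62516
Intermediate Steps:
(-5802 - 22563)/(49362 + (30*(-4 - 15))*7) = -28365/(49362 + (30*(-19))*7) = -28365/(49362 - 570*7) = -28365/(49362 - 3990) = -28365/45372 = -28365*1/45372 = -9455/15124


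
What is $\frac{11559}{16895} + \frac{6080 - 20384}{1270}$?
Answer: $- \frac{4539723}{429133} \approx -10.579$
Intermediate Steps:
$\frac{11559}{16895} + \frac{6080 - 20384}{1270} = 11559 \cdot \frac{1}{16895} + \left(6080 - 20384\right) \frac{1}{1270} = \frac{11559}{16895} - \frac{7152}{635} = - \frac{4539723}{429133}$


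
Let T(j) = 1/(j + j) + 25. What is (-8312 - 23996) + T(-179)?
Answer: -11557315/358 ≈ -32283.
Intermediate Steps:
T(j) = 25 + 1/(2*j) (T(j) = 1/(2*j) + 25 = 25 + 1/(2*j))
(-8312 - 23996) + T(-179) = (-8312 - 23996) + (25 + (½)/(-179)) = -32308 + (25 + (½)*(-1/179)) = -32308 + (25 - 1/358) = -32308 + 8949/358 = -11557315/358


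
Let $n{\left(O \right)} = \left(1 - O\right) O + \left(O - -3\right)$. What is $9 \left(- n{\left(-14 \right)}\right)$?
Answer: $1989$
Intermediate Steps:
$n{\left(O \right)} = 3 + O + O \left(1 - O\right)$ ($n{\left(O \right)} = O \left(1 - O\right) + \left(O + 3\right) = O \left(1 - O\right) + \left(3 + O\right) = 3 + O + O \left(1 - O\right)$)
$9 \left(- n{\left(-14 \right)}\right) = 9 \left(- (3 - \left(-14\right)^{2} + 2 \left(-14\right))\right) = 9 \left(- (3 - 196 - 28)\right) = 9 \left(\left(-1\right) \left(-221\right)\right) = 9 \cdot 221 = 1989$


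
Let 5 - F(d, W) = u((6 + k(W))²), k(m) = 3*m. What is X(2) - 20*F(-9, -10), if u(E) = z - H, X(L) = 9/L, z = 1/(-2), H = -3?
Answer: -91/2 ≈ -45.500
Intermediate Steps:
z = -½ ≈ -0.50000
u(E) = 5/2 (u(E) = -½ - 1*(-3) = -½ + 3 = 5/2)
F(d, W) = 5/2 (F(d, W) = 5 - 1*5/2 = 5 - 5/2 = 5/2)
X(2) - 20*F(-9, -10) = 9/2 - 20*5/2 = 9*(½) - 50 = 9/2 - 50 = -91/2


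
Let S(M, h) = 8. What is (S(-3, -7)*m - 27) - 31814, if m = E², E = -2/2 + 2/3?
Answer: -286561/9 ≈ -31840.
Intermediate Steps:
E = -⅓ (E = -2*½ + 2*(⅓) = -1 + ⅔ = -⅓ ≈ -0.33333)
m = ⅑ (m = (-⅓)² = ⅑ ≈ 0.11111)
(S(-3, -7)*m - 27) - 31814 = (8*(⅑) - 27) - 31814 = (8/9 - 27) - 31814 = -235/9 - 31814 = -286561/9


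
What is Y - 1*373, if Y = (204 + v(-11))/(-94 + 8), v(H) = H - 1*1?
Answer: -16135/43 ≈ -375.23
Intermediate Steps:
v(H) = -1 + H (v(H) = H - 1 = -1 + H)
Y = -96/43 (Y = (204 + (-1 - 11))/(-94 + 8) = (204 - 12)/(-86) = 192*(-1/86) = -96/43 ≈ -2.2326)
Y - 1*373 = -96/43 - 1*373 = -96/43 - 373 = -16135/43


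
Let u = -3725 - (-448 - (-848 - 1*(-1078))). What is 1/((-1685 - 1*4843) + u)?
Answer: -1/9575 ≈ -0.00010444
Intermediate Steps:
u = -3047 (u = -3725 - (-448 - (-848 + 1078)) = -3725 - (-448 - 1*230) = -3725 - (-448 - 230) = -3725 - 1*(-678) = -3725 + 678 = -3047)
1/((-1685 - 1*4843) + u) = 1/((-1685 - 1*4843) - 3047) = 1/((-1685 - 4843) - 3047) = 1/(-6528 - 3047) = 1/(-9575) = -1/9575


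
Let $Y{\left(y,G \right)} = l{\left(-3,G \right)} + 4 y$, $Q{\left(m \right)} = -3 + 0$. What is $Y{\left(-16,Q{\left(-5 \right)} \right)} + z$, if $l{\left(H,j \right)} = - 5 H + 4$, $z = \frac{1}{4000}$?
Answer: $- \frac{179999}{4000} \approx -45.0$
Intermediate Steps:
$z = \frac{1}{4000} \approx 0.00025$
$Q{\left(m \right)} = -3$
$l{\left(H,j \right)} = 4 - 5 H$
$Y{\left(y,G \right)} = 19 + 4 y$ ($Y{\left(y,G \right)} = \left(4 - -15\right) + 4 y = \left(4 + 15\right) + 4 y = 19 + 4 y$)
$Y{\left(-16,Q{\left(-5 \right)} \right)} + z = \left(19 + 4 \left(-16\right)\right) + \frac{1}{4000} = \left(19 - 64\right) + \frac{1}{4000} = -45 + \frac{1}{4000} = - \frac{179999}{4000}$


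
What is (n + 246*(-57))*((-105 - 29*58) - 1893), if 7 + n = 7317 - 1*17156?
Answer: 87834240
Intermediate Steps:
n = -9846 (n = -7 + (7317 - 1*17156) = -7 + (7317 - 17156) = -7 - 9839 = -9846)
(n + 246*(-57))*((-105 - 29*58) - 1893) = (-9846 + 246*(-57))*((-105 - 29*58) - 1893) = (-9846 - 14022)*((-105 - 1682) - 1893) = -23868*(-1787 - 1893) = -23868*(-3680) = 87834240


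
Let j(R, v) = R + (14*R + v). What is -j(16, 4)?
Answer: -244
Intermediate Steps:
j(R, v) = v + 15*R (j(R, v) = R + (v + 14*R) = v + 15*R)
-j(16, 4) = -(4 + 15*16) = -(4 + 240) = -1*244 = -244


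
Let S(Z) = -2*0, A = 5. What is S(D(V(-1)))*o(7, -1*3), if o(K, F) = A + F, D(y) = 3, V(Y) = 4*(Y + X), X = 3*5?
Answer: 0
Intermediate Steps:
X = 15
V(Y) = 60 + 4*Y (V(Y) = 4*(Y + 15) = 4*(15 + Y) = 60 + 4*Y)
o(K, F) = 5 + F
S(Z) = 0
S(D(V(-1)))*o(7, -1*3) = 0*(5 - 1*3) = 0*(5 - 3) = 0*2 = 0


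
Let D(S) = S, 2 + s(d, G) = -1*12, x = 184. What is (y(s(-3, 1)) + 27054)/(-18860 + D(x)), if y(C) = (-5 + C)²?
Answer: -27415/18676 ≈ -1.4679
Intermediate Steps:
s(d, G) = -14 (s(d, G) = -2 - 1*12 = -2 - 12 = -14)
(y(s(-3, 1)) + 27054)/(-18860 + D(x)) = ((-5 - 14)² + 27054)/(-18860 + 184) = ((-19)² + 27054)/(-18676) = (361 + 27054)*(-1/18676) = 27415*(-1/18676) = -27415/18676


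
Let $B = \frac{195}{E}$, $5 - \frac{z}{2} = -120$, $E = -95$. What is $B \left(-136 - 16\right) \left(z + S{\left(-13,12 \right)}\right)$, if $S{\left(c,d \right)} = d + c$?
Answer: $77688$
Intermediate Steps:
$z = 250$ ($z = 10 - -240 = 10 + 240 = 250$)
$S{\left(c,d \right)} = c + d$
$B = - \frac{39}{19}$ ($B = \frac{195}{-95} = 195 \left(- \frac{1}{95}\right) = - \frac{39}{19} \approx -2.0526$)
$B \left(-136 - 16\right) \left(z + S{\left(-13,12 \right)}\right) = - \frac{39 \left(-136 - 16\right) \left(250 + \left(-13 + 12\right)\right)}{19} = - \frac{39 \left(- 152 \left(250 - 1\right)\right)}{19} = - \frac{39 \left(\left(-152\right) 249\right)}{19} = \left(- \frac{39}{19}\right) \left(-37848\right) = 77688$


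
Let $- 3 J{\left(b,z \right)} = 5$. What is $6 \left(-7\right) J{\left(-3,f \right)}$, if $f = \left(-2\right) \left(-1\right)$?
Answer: $70$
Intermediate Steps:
$f = 2$
$J{\left(b,z \right)} = - \frac{5}{3}$ ($J{\left(b,z \right)} = \left(- \frac{1}{3}\right) 5 = - \frac{5}{3}$)
$6 \left(-7\right) J{\left(-3,f \right)} = 6 \left(-7\right) \left(- \frac{5}{3}\right) = \left(-42\right) \left(- \frac{5}{3}\right) = 70$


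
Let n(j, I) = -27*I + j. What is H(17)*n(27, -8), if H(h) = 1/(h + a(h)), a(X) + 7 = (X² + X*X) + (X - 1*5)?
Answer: 81/200 ≈ 0.40500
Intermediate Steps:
a(X) = -12 + X + 2*X² (a(X) = -7 + ((X² + X*X) + (X - 1*5)) = -7 + ((X² + X²) + (X - 5)) = -7 + (2*X² + (-5 + X)) = -7 + (-5 + X + 2*X²) = -12 + X + 2*X²)
n(j, I) = j - 27*I
H(h) = 1/(-12 + 2*h + 2*h²) (H(h) = 1/(h + (-12 + h + 2*h²)) = 1/(-12 + 2*h + 2*h²))
H(17)*n(27, -8) = (1/(2*(-6 + 17 + 17²)))*(27 - 27*(-8)) = (1/(2*(-6 + 17 + 289)))*(27 + 216) = ((½)/300)*243 = ((½)*(1/300))*243 = (1/600)*243 = 81/200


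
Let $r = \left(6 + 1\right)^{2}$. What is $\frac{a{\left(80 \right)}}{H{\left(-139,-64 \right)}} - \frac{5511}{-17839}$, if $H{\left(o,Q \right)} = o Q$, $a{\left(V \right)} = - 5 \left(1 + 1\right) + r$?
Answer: $\frac{49721577}{158695744} \approx 0.31331$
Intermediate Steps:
$r = 49$ ($r = 7^{2} = 49$)
$a{\left(V \right)} = 39$ ($a{\left(V \right)} = - 5 \left(1 + 1\right) + 49 = \left(-5\right) 2 + 49 = -10 + 49 = 39$)
$H{\left(o,Q \right)} = Q o$
$\frac{a{\left(80 \right)}}{H{\left(-139,-64 \right)}} - \frac{5511}{-17839} = \frac{39}{\left(-64\right) \left(-139\right)} - \frac{5511}{-17839} = \frac{39}{8896} - - \frac{5511}{17839} = 39 \cdot \frac{1}{8896} + \frac{5511}{17839} = \frac{39}{8896} + \frac{5511}{17839} = \frac{49721577}{158695744}$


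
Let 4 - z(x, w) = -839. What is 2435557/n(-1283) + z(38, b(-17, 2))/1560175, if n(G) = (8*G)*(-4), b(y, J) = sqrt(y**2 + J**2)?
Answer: 3799929752683/64054544800 ≈ 59.323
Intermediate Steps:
b(y, J) = sqrt(J**2 + y**2)
n(G) = -32*G
z(x, w) = 843 (z(x, w) = 4 - 1*(-839) = 4 + 839 = 843)
2435557/n(-1283) + z(38, b(-17, 2))/1560175 = 2435557/((-32*(-1283))) + 843/1560175 = 2435557/41056 + 843*(1/1560175) = 2435557*(1/41056) + 843/1560175 = 2435557/41056 + 843/1560175 = 3799929752683/64054544800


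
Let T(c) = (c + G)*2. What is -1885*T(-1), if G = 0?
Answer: 3770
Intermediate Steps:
T(c) = 2*c (T(c) = (c + 0)*2 = c*2 = 2*c)
-1885*T(-1) = -3770*(-1) = -1885*(-2) = 3770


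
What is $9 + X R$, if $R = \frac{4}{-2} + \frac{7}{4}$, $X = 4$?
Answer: $8$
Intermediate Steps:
$R = - \frac{1}{4}$ ($R = 4 \left(- \frac{1}{2}\right) + 7 \cdot \frac{1}{4} = -2 + \frac{7}{4} = - \frac{1}{4} \approx -0.25$)
$9 + X R = 9 + 4 \left(- \frac{1}{4}\right) = 9 - 1 = 8$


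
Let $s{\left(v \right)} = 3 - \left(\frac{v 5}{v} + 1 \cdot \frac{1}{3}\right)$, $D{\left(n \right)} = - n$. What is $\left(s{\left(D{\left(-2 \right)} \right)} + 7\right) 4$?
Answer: $\frac{56}{3} \approx 18.667$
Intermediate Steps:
$s{\left(v \right)} = - \frac{7}{3}$ ($s{\left(v \right)} = 3 - \left(\frac{5 v}{v} + 1 \cdot \frac{1}{3}\right) = 3 - \left(5 + \frac{1}{3}\right) = 3 - \frac{16}{3} = - \frac{7}{3}$)
$\left(s{\left(D{\left(-2 \right)} \right)} + 7\right) 4 = \left(- \frac{7}{3} + 7\right) 4 = \frac{14}{3} \cdot 4 = \frac{56}{3}$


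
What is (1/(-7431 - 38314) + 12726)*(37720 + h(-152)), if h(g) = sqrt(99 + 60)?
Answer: 4391746155736/9149 + 582150869*sqrt(159)/45745 ≈ 4.8019e+8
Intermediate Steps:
h(g) = sqrt(159)
(1/(-7431 - 38314) + 12726)*(37720 + h(-152)) = (1/(-7431 - 38314) + 12726)*(37720 + sqrt(159)) = (1/(-45745) + 12726)*(37720 + sqrt(159)) = (-1/45745 + 12726)*(37720 + sqrt(159)) = 582150869*(37720 + sqrt(159))/45745 = 4391746155736/9149 + 582150869*sqrt(159)/45745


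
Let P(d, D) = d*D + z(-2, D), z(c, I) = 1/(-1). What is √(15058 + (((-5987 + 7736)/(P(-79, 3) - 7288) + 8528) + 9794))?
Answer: √673069634/142 ≈ 182.70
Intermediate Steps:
z(c, I) = -1 (z(c, I) = 1*(-1) = -1)
P(d, D) = -1 + D*d (P(d, D) = d*D - 1 = D*d - 1 = -1 + D*d)
√(15058 + (((-5987 + 7736)/(P(-79, 3) - 7288) + 8528) + 9794)) = √(15058 + (((-5987 + 7736)/((-1 + 3*(-79)) - 7288) + 8528) + 9794)) = √(15058 + ((1749/((-1 - 237) - 7288) + 8528) + 9794)) = √(15058 + ((1749/(-238 - 7288) + 8528) + 9794)) = √(15058 + ((1749/(-7526) + 8528) + 9794)) = √(15058 + ((1749*(-1/7526) + 8528) + 9794)) = √(15058 + ((-33/142 + 8528) + 9794)) = √(15058 + (1210943/142 + 9794)) = √(15058 + 2601691/142) = √(4739927/142) = √673069634/142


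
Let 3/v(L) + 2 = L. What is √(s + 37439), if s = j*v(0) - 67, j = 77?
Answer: √149026/2 ≈ 193.02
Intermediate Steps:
v(L) = 3/(-2 + L)
s = -365/2 (s = 77*(3/(-2 + 0)) - 67 = 77*(3/(-2)) - 67 = 77*(3*(-½)) - 67 = 77*(-3/2) - 67 = -231/2 - 67 = -365/2 ≈ -182.50)
√(s + 37439) = √(-365/2 + 37439) = √(74513/2) = √149026/2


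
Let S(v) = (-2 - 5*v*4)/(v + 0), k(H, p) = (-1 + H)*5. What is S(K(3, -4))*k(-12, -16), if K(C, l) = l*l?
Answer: 10465/8 ≈ 1308.1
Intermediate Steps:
k(H, p) = -5 + 5*H
K(C, l) = l²
S(v) = (-2 - 20*v)/v
S(K(3, -4))*k(-12, -16) = (-20 - 2/((-4)²))*(-5 + 5*(-12)) = (-20 - 2/16)*(-5 - 60) = (-20 - 2*1/16)*(-65) = (-20 - ⅛)*(-65) = -161/8*(-65) = 10465/8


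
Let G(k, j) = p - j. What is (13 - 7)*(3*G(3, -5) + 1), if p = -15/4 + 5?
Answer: 237/2 ≈ 118.50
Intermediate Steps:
p = 5/4 (p = -15/4 + 5 = 5/4 ≈ 1.2500)
G(k, j) = 5/4 - j
(13 - 7)*(3*G(3, -5) + 1) = (13 - 7)*(3*(5/4 - 1*(-5)) + 1) = 6*(3*(5/4 + 5) + 1) = 6*(3*(25/4) + 1) = 6*(75/4 + 1) = 6*(79/4) = 237/2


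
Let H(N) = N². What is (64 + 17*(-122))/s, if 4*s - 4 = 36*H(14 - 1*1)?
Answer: -1005/761 ≈ -1.3206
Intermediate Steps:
s = 1522 (s = 1 + (36*(14 - 1*1)²)/4 = 1 + (36*(14 - 1)²)/4 = 1 + (36*13²)/4 = 1 + (36*169)/4 = 1 + (¼)*6084 = 1 + 1521 = 1522)
(64 + 17*(-122))/s = (64 + 17*(-122))/1522 = (64 - 2074)*(1/1522) = -2010*1/1522 = -1005/761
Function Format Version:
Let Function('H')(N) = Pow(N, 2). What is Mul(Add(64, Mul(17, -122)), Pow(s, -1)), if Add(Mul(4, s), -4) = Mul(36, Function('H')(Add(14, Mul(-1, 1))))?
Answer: Rational(-1005, 761) ≈ -1.3206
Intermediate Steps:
s = 1522 (s = Add(1, Mul(Rational(1, 4), Mul(36, Pow(Add(14, Mul(-1, 1)), 2)))) = Add(1, Mul(Rational(1, 4), Mul(36, Pow(Add(14, -1), 2)))) = Add(1, Mul(Rational(1, 4), Mul(36, Pow(13, 2)))) = Add(1, Mul(Rational(1, 4), Mul(36, 169))) = Add(1, Mul(Rational(1, 4), 6084)) = Add(1, 1521) = 1522)
Mul(Add(64, Mul(17, -122)), Pow(s, -1)) = Mul(Add(64, Mul(17, -122)), Pow(1522, -1)) = Mul(Add(64, -2074), Rational(1, 1522)) = Mul(-2010, Rational(1, 1522)) = Rational(-1005, 761)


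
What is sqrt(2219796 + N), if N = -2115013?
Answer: sqrt(104783) ≈ 323.70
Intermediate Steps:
sqrt(2219796 + N) = sqrt(2219796 - 2115013) = sqrt(104783)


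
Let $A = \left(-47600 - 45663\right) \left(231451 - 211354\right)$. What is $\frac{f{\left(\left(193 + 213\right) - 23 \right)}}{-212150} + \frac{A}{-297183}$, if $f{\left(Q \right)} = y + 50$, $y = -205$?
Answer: $\frac{26508944824801}{4203158230} \approx 6306.9$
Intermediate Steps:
$A = -1874306511$ ($A = \left(-93263\right) 20097 = -1874306511$)
$f{\left(Q \right)} = -155$ ($f{\left(Q \right)} = -205 + 50 = -155$)
$\frac{f{\left(\left(193 + 213\right) - 23 \right)}}{-212150} + \frac{A}{-297183} = - \frac{155}{-212150} - \frac{1874306511}{-297183} = \left(-155\right) \left(- \frac{1}{212150}\right) - - \frac{624768837}{99061} = \frac{31}{42430} + \frac{624768837}{99061} = \frac{26508944824801}{4203158230}$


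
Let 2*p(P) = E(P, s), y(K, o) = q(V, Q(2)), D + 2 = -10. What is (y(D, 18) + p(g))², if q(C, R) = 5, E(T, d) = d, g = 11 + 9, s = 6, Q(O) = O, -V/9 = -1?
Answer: 64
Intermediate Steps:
V = 9 (V = -9*(-1) = 9)
D = -12 (D = -2 - 10 = -12)
g = 20
y(K, o) = 5
p(P) = 3 (p(P) = (½)*6 = 3)
(y(D, 18) + p(g))² = (5 + 3)² = 8² = 64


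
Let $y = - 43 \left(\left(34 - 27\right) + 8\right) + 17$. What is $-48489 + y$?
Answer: $-49117$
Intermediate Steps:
$y = -628$ ($y = - 43 \left(\left(34 - 27\right) + 8\right) + 17 = - 43 \left(7 + 8\right) + 17 = \left(-43\right) 15 + 17 = -645 + 17 = -628$)
$-48489 + y = -48489 - 628 = -49117$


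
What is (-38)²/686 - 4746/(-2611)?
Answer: 501860/127939 ≈ 3.9226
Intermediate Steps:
(-38)²/686 - 4746/(-2611) = 1444*(1/686) - 4746*(-1/2611) = 722/343 + 678/373 = 501860/127939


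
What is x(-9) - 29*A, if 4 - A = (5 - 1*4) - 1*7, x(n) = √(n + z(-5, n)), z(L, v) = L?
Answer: -290 + I*√14 ≈ -290.0 + 3.7417*I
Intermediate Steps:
x(n) = √(-5 + n) (x(n) = √(n - 5) = √(-5 + n))
A = 10 (A = 4 - ((5 - 1*4) - 1*7) = 4 - ((5 - 4) - 7) = 4 - (1 - 7) = 4 - 1*(-6) = 4 + 6 = 10)
x(-9) - 29*A = √(-5 - 9) - 29*10 = √(-14) - 290 = I*√14 - 290 = -290 + I*√14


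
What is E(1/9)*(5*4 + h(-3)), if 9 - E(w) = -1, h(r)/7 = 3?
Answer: 410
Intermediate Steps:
h(r) = 21 (h(r) = 7*3 = 21)
E(w) = 10 (E(w) = 9 - 1*(-1) = 9 + 1 = 10)
E(1/9)*(5*4 + h(-3)) = 10*(5*4 + 21) = 10*(20 + 21) = 10*41 = 410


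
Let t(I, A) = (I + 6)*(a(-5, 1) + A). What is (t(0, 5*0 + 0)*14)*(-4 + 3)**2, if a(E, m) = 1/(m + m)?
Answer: 42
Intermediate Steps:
a(E, m) = 1/(2*m)
t(I, A) = (1/2 + A)*(6 + I) (t(I, A) = (I + 6)*((1/2)/1 + A) = (6 + I)*((1/2)*1 + A) = (6 + I)*(1/2 + A) = (1/2 + A)*(6 + I))
(t(0, 5*0 + 0)*14)*(-4 + 3)**2 = ((3 + (1/2)*0 + 6*(5*0 + 0) + (5*0 + 0)*0)*14)*(-4 + 3)**2 = ((3 + 0 + 6*(0 + 0) + (0 + 0)*0)*14)*(-1)**2 = ((3 + 0 + 6*0 + 0*0)*14)*1 = ((3 + 0 + 0 + 0)*14)*1 = (3*14)*1 = 42*1 = 42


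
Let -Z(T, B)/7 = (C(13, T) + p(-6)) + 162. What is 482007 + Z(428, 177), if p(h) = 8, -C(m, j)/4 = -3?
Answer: 480733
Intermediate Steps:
C(m, j) = 12 (C(m, j) = -4*(-3) = 12)
Z(T, B) = -1274 (Z(T, B) = -7*((12 + 8) + 162) = -7*(20 + 162) = -7*182 = -1274)
482007 + Z(428, 177) = 482007 - 1274 = 480733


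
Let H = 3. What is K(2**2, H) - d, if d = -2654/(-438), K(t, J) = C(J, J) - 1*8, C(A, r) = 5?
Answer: -1984/219 ≈ -9.0594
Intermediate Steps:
K(t, J) = -3 (K(t, J) = 5 - 1*8 = 5 - 8 = -3)
d = 1327/219 (d = -2654*(-1/438) = 1327/219 ≈ 6.0594)
K(2**2, H) - d = -3 - 1*1327/219 = -3 - 1327/219 = -1984/219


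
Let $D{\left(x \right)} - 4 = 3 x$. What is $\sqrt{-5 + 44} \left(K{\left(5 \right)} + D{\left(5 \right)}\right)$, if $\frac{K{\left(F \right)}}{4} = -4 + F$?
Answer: $23 \sqrt{39} \approx 143.64$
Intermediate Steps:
$D{\left(x \right)} = 4 + 3 x$
$K{\left(F \right)} = -16 + 4 F$ ($K{\left(F \right)} = 4 \left(-4 + F\right) = -16 + 4 F$)
$\sqrt{-5 + 44} \left(K{\left(5 \right)} + D{\left(5 \right)}\right) = \sqrt{-5 + 44} \left(\left(-16 + 4 \cdot 5\right) + \left(4 + 3 \cdot 5\right)\right) = \sqrt{39} \left(\left(-16 + 20\right) + \left(4 + 15\right)\right) = \sqrt{39} \left(4 + 19\right) = \sqrt{39} \cdot 23 = 23 \sqrt{39}$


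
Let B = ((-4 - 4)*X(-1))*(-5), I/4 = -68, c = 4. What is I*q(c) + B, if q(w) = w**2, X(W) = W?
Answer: -4392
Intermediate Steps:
I = -272 (I = 4*(-68) = -272)
B = -40 (B = ((-4 - 4)*(-1))*(-5) = -8*(-1)*(-5) = 8*(-5) = -40)
I*q(c) + B = -272*4**2 - 40 = -272*16 - 40 = -4352 - 40 = -4392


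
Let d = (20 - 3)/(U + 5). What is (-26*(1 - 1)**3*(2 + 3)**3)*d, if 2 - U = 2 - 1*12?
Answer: 0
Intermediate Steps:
U = 12 (U = 2 - (2 - 1*12) = 2 - (2 - 12) = 2 - 1*(-10) = 2 + 10 = 12)
d = 1 (d = (20 - 3)/(12 + 5) = 17/17 = 17*(1/17) = 1)
(-26*(1 - 1)**3*(2 + 3)**3)*d = -26*(1 - 1)**3*(2 + 3)**3*1 = -26*(0*5)**3*1 = -26*0**3*1 = -26*0*1 = 0*1 = 0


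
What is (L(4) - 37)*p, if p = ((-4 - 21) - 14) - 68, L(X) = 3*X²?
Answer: -1177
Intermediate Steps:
p = -107 (p = (-25 - 14) - 68 = -39 - 68 = -107)
(L(4) - 37)*p = (3*4² - 37)*(-107) = (3*16 - 37)*(-107) = (48 - 37)*(-107) = 11*(-107) = -1177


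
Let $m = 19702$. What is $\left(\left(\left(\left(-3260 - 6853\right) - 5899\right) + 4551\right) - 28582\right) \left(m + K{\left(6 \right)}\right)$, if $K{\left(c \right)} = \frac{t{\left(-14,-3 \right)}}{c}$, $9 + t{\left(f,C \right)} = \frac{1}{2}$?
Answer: $- \frac{9466445501}{12} \approx -7.8887 \cdot 10^{8}$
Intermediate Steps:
$t{\left(f,C \right)} = - \frac{17}{2}$ ($t{\left(f,C \right)} = -9 + \frac{1}{2} = - \frac{17}{2}$)
$K{\left(c \right)} = - \frac{17}{2 c}$
$\left(\left(\left(\left(-3260 - 6853\right) - 5899\right) + 4551\right) - 28582\right) \left(m + K{\left(6 \right)}\right) = \left(\left(\left(\left(-3260 - 6853\right) - 5899\right) + 4551\right) - 28582\right) \left(19702 - \frac{17}{2 \cdot 6}\right) = \left(\left(\left(-10113 - 5899\right) + 4551\right) - 28582\right) \left(19702 - \frac{17}{12}\right) = \left(\left(-16012 + 4551\right) - 28582\right) \left(19702 - \frac{17}{12}\right) = \left(-11461 - 28582\right) \frac{236407}{12} = \left(-40043\right) \frac{236407}{12} = - \frac{9466445501}{12}$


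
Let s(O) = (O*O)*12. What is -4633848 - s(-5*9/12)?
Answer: -18536067/4 ≈ -4.6340e+6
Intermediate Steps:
s(O) = 12*O**2 (s(O) = O**2*12 = 12*O**2)
-4633848 - s(-5*9/12) = -4633848 - 12*(-5*9/12)**2 = -4633848 - 12*(-45*1/12)**2 = -4633848 - 12*(-15/4)**2 = -4633848 - 12*225/16 = -4633848 - 1*675/4 = -4633848 - 675/4 = -18536067/4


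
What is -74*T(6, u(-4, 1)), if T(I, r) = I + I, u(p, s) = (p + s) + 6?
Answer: -888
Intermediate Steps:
u(p, s) = 6 + p + s
T(I, r) = 2*I
-74*T(6, u(-4, 1)) = -148*6 = -74*12 = -888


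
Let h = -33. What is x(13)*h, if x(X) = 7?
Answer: -231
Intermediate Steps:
x(13)*h = 7*(-33) = -231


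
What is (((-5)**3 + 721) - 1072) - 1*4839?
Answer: -5315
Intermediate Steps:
(((-5)**3 + 721) - 1072) - 1*4839 = ((-125 + 721) - 1072) - 4839 = (596 - 1072) - 4839 = -476 - 4839 = -5315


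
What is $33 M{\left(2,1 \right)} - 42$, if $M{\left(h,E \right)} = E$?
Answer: $-9$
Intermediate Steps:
$33 M{\left(2,1 \right)} - 42 = 33 \cdot 1 - 42 = 33 - 42 = -9$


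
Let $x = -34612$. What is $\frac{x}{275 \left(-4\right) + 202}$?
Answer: $\frac{17306}{449} \approx 38.543$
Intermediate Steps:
$\frac{x}{275 \left(-4\right) + 202} = - \frac{34612}{275 \left(-4\right) + 202} = - \frac{34612}{-1100 + 202} = - \frac{34612}{-898} = \left(-34612\right) \left(- \frac{1}{898}\right) = \frac{17306}{449}$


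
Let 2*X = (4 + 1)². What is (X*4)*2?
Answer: 100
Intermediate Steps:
X = 25/2 (X = (4 + 1)²/2 = (½)*5² = (½)*25 = 25/2 ≈ 12.500)
(X*4)*2 = ((25/2)*4)*2 = 50*2 = 100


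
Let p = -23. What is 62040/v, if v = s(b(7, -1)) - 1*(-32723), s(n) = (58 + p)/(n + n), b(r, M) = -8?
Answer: 7040/3713 ≈ 1.8960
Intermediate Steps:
s(n) = 35/(2*n) (s(n) = (58 - 23)/(n + n) = 35/((2*n)) = 35*(1/(2*n)) = 35/(2*n))
v = 523533/16 (v = (35/2)/(-8) - 1*(-32723) = (35/2)*(-1/8) + 32723 = -35/16 + 32723 = 523533/16 ≈ 32721.)
62040/v = 62040/(523533/16) = 62040*(16/523533) = 7040/3713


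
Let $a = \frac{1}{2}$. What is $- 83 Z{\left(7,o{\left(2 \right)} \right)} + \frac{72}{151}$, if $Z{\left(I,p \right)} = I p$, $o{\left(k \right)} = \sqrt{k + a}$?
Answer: $\frac{72}{151} - \frac{581 \sqrt{10}}{2} \approx -918.17$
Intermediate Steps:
$a = \frac{1}{2} \approx 0.5$
$o{\left(k \right)} = \sqrt{\frac{1}{2} + k}$ ($o{\left(k \right)} = \sqrt{k + \frac{1}{2}} = \sqrt{\frac{1}{2} + k}$)
$- 83 Z{\left(7,o{\left(2 \right)} \right)} + \frac{72}{151} = - 83 \cdot 7 \frac{\sqrt{2 + 4 \cdot 2}}{2} + \frac{72}{151} = - 83 \cdot 7 \frac{\sqrt{2 + 8}}{2} + 72 \cdot \frac{1}{151} = - 83 \cdot 7 \frac{\sqrt{10}}{2} + \frac{72}{151} = - 83 \frac{7 \sqrt{10}}{2} + \frac{72}{151} = - \frac{581 \sqrt{10}}{2} + \frac{72}{151} = \frac{72}{151} - \frac{581 \sqrt{10}}{2}$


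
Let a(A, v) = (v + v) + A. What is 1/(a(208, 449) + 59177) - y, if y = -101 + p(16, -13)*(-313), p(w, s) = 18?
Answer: 345723006/60283 ≈ 5735.0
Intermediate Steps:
a(A, v) = A + 2*v (a(A, v) = 2*v + A = A + 2*v)
y = -5735 (y = -101 + 18*(-313) = -101 - 5634 = -5735)
1/(a(208, 449) + 59177) - y = 1/((208 + 2*449) + 59177) - 1*(-5735) = 1/((208 + 898) + 59177) + 5735 = 1/(1106 + 59177) + 5735 = 1/60283 + 5735 = 345723006/60283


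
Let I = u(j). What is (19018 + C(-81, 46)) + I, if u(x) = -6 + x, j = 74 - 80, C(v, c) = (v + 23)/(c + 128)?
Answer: 57017/3 ≈ 19006.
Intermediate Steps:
C(v, c) = (23 + v)/(128 + c)
j = -6
I = -12 (I = -6 - 6 = -12)
(19018 + C(-81, 46)) + I = (19018 + (23 - 81)/(128 + 46)) - 12 = (19018 - 58/174) - 12 = (19018 + (1/174)*(-58)) - 12 = (19018 - ⅓) - 12 = 57053/3 - 12 = 57017/3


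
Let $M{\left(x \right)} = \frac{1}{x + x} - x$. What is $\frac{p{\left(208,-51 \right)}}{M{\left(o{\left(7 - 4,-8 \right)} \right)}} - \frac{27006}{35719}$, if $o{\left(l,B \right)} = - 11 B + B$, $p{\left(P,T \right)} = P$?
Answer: $- \frac{1534378114}{457167481} \approx -3.3563$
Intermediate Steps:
$o{\left(l,B \right)} = - 10 B$
$M{\left(x \right)} = \frac{1}{2 x} - x$
$\frac{p{\left(208,-51 \right)}}{M{\left(o{\left(7 - 4,-8 \right)} \right)}} - \frac{27006}{35719} = \frac{208}{\frac{1}{2 \left(\left(-10\right) \left(-8\right)\right)} - \left(-10\right) \left(-8\right)} - \frac{27006}{35719} = \frac{208}{\frac{1}{2 \cdot 80} - 80} - \frac{27006}{35719} = \frac{208}{\frac{1}{2} \cdot \frac{1}{80} - 80} - \frac{27006}{35719} = \frac{208}{\frac{1}{160} - 80} - \frac{27006}{35719} = \frac{208}{- \frac{12799}{160}} - \frac{27006}{35719} = 208 \left(- \frac{160}{12799}\right) - \frac{27006}{35719} = - \frac{33280}{12799} - \frac{27006}{35719} = - \frac{1534378114}{457167481}$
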